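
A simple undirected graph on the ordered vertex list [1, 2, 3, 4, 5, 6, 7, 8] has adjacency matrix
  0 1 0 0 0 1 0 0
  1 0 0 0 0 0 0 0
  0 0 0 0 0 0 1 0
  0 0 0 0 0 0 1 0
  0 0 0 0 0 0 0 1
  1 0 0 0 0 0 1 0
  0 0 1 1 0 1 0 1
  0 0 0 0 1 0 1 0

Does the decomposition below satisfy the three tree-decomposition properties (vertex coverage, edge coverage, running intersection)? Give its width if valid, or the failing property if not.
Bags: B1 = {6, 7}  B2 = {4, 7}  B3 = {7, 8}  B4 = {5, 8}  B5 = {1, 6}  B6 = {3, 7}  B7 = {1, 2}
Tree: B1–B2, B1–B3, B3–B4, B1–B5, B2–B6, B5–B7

Yes; width 1.

Vertex coverage: the bags together contain {1, 2, 3, 4, 5, 6, 7, 8}, the full vertex set. Edge coverage: each edge of G has both endpoints in at least one bag. Running intersection: for every vertex, the bags containing it form a connected subtree. All three properties hold, so this is a valid tree decomposition of width max|bag| − 1 = 1, and hence tw(G) ≤ 1.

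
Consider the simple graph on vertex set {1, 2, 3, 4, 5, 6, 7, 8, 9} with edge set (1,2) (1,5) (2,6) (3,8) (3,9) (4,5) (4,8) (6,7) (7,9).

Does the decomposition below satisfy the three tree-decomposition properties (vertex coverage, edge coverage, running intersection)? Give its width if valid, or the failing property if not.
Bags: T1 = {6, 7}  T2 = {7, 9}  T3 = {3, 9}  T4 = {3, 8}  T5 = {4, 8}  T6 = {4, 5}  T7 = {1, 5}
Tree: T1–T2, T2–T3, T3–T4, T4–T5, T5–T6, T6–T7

No — vertex 2 appears in no bag.

A tree decomposition must satisfy three properties: every vertex lies in some bag; for every edge, both endpoints lie together in some bag; and for every vertex, the bags containing it form a connected subtree. Here vertex 2 appears in no bag, so the decomposition is invalid.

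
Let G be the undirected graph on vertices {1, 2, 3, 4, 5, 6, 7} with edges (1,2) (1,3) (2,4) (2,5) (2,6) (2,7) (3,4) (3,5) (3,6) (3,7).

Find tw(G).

2

A width-2 tree decomposition is:
Bags: B1 = {2, 3, 7}  B2 = {2, 3, 4}  B3 = {1, 2, 3}  B4 = {2, 3, 6}  B5 = {2, 3, 5}
Tree: B1–B2, B2–B3, B3–B4, B4–B5
Each bag holds 3 vertices, so the decomposition has width 2, which upper-bounds the treewidth. The edges 3–7–2–4–3 form a cycle, so G is not a tree and its treewidth is at least 2. The upper and lower bounds meet at 2, so that is the treewidth.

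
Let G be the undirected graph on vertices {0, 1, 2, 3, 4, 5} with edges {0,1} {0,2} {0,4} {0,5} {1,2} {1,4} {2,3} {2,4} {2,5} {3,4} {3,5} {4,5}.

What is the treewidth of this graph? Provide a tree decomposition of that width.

Treewidth 3.
One optimal decomposition is:
Bags: B1 = {2, 3, 4, 5}  B2 = {0, 2, 4, 5}  B3 = {0, 1, 2, 4}
Tree: B1–B2, B2–B3

Every bag has size at most 4, so the width is 4 − 1 = 3 and tw(G) ≤ 3. For the lower bound, the 4 vertices {0, 1, 2, 4} are pairwise adjacent, and any tree decomposition puts a clique entirely inside one bag — forcing width ≥ 3. Combining the bounds, tw(G) = 3.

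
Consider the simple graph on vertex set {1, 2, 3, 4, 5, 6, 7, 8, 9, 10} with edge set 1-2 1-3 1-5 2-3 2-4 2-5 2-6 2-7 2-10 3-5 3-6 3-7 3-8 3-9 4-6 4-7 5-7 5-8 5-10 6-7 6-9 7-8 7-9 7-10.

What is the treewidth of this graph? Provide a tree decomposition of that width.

Every bag has size at most 4, so the width is 4 − 1 = 3 and tw(G) ≤ 3. Conversely, {1, 2, 3, 5} is a clique of size 4, and the vertices of any clique must share a bag in every tree decomposition; so some bag has ≥ 4 vertices and tw(G) ≥ 3. Hence tw(G) = 3 exactly.

Treewidth 3.
Bags: B1 = {2, 3, 6, 7}  B2 = {2, 3, 5, 7}  B3 = {2, 4, 6, 7}  B4 = {3, 5, 7, 8}  B5 = {2, 5, 7, 10}  B6 = {1, 2, 3, 5}  B7 = {3, 6, 7, 9}
Tree: B1–B2, B1–B3, B2–B4, B2–B5, B2–B6, B1–B7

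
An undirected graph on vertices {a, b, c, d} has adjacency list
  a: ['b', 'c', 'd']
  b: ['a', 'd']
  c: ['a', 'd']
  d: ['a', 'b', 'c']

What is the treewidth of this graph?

A width-2 tree decomposition is:
Bags: B1 = {a, b, d}  B2 = {a, c, d}
Tree: B1–B2
The largest bag has 3 vertices, giving width 2; this decomposition certifies tw(G) ≤ 2. Conversely, {a, c, d} is a clique of size 3, and the vertices of any clique must share a bag in every tree decomposition; so some bag has ≥ 3 vertices and tw(G) ≥ 2. The upper and lower bounds meet at 2, so that is the treewidth.

2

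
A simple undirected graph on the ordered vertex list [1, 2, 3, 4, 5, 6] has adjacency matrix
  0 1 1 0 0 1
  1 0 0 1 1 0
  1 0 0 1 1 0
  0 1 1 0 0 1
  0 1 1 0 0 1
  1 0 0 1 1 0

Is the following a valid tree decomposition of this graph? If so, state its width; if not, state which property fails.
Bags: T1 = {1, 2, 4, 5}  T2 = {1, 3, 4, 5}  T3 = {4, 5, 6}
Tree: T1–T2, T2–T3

No — edge (1,6) lies in no bag.

A tree decomposition must satisfy three properties: every vertex lies in some bag; for every edge, both endpoints lie together in some bag; and for every vertex, the bags containing it form a connected subtree. Here edge (1,6) lies in no bag, so the decomposition is invalid.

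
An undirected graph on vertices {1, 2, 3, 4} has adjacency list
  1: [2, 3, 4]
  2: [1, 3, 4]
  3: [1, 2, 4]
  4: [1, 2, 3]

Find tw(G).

3

A width-3 tree decomposition is:
Bags: B1 = {1, 2, 3, 4}
Tree: (single bag)
A single bag containing all 4 vertices is trivially a valid decomposition of width 3. Conversely, {1, 2, 3, 4} is a clique of size 4, and the vertices of any clique must share a bag in every tree decomposition; so some bag has ≥ 4 vertices and tw(G) ≥ 3. The upper and lower bounds meet at 3, so that is the treewidth.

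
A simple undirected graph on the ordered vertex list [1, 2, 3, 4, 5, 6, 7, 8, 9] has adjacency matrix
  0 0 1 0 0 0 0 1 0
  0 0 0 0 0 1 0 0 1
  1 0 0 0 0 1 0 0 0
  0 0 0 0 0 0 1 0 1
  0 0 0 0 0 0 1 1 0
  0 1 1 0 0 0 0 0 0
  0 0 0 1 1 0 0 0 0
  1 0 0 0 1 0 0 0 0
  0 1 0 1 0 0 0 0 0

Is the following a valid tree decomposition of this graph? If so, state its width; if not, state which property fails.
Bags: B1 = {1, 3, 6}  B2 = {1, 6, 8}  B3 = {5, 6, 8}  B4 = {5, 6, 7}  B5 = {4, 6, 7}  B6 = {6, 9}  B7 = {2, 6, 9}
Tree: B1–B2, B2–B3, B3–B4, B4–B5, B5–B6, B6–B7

No — edge (4,9) lies in no bag.

A tree decomposition must satisfy three properties: every vertex lies in some bag; for every edge, both endpoints lie together in some bag; and for every vertex, the bags containing it form a connected subtree. Here edge (4,9) lies in no bag, so the decomposition is invalid.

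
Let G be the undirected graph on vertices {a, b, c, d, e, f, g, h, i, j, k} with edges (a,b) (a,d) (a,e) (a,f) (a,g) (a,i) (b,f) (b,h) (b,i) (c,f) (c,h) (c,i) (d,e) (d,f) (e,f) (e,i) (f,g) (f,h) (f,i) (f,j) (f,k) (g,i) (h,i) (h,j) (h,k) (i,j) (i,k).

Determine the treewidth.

A width-3 tree decomposition is:
Bags: B1 = {a, f, g, i}  B2 = {a, e, f, i}  B3 = {a, b, f, i}  B4 = {a, d, e, f}  B5 = {b, f, h, i}  B6 = {c, f, h, i}  B7 = {f, h, i, k}  B8 = {f, h, i, j}
Tree: B1–B2, B1–B3, B2–B4, B3–B5, B5–B6, B5–B7, B7–B8
The largest bag has 4 vertices, giving width 3; this decomposition certifies tw(G) ≤ 3. For the lower bound, the 4 vertices {a, d, e, f} are pairwise adjacent, and any tree decomposition puts a clique entirely inside one bag — forcing width ≥ 3. Combining the bounds, tw(G) = 3.

3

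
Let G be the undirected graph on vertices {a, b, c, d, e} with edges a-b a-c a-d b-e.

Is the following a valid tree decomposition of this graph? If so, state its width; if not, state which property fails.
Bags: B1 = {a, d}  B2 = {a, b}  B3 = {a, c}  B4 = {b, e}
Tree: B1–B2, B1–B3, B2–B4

Every vertex of G appears in some bag (union = {a, b, c, d, e}); every edge is covered by a bag; and for each vertex v the set of bags containing v is connected in the bag tree. The decomposition is therefore valid. The largest bag has 2 vertices, so the width is 1.

Yes; width 1.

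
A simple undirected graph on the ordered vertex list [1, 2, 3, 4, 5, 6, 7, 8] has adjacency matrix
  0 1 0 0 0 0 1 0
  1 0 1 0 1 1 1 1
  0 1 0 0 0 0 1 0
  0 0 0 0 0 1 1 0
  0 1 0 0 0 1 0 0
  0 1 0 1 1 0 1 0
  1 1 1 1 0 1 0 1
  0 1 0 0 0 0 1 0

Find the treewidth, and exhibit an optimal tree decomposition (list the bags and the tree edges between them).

Treewidth 2.
One such decomposition:
Bags: B1 = {2, 6, 7}  B2 = {2, 7, 8}  B3 = {4, 6, 7}  B4 = {2, 5, 6}  B5 = {1, 2, 7}  B6 = {2, 3, 7}
Tree: B1–B2, B1–B3, B1–B4, B1–B5, B2–B6

Every bag has size at most 3, so the width is 3 − 1 = 2 and tw(G) ≤ 2. Conversely, {2, 5, 6} is a clique of size 3, and the vertices of any clique must share a bag in every tree decomposition; so some bag has ≥ 3 vertices and tw(G) ≥ 2. Therefore the treewidth is 2.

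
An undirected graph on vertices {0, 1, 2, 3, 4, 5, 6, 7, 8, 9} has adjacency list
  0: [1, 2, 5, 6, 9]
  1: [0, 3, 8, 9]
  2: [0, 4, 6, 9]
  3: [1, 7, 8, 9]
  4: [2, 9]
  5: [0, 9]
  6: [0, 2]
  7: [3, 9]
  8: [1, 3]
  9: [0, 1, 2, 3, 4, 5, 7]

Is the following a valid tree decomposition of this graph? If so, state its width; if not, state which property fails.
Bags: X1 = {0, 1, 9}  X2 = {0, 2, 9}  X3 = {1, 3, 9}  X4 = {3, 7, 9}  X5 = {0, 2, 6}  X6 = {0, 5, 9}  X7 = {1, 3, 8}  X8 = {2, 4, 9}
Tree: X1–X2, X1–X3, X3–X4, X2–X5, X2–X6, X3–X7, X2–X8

Yes; width 2.

Every vertex of G appears in some bag (union = {0, 1, 2, 3, 4, 5, 6, 7, 8, 9}); every edge is covered by a bag; and for each vertex v the set of bags containing v is connected in the bag tree. The decomposition is therefore valid. The largest bag has 3 vertices, so the width is 2.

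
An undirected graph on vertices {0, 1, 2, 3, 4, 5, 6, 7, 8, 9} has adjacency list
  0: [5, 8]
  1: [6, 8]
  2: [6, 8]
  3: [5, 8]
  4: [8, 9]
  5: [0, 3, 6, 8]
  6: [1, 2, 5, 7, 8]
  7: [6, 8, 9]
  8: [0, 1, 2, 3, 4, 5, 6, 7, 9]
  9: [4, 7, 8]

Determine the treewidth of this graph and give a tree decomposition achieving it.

The largest bag has 3 vertices, giving width 2; this decomposition certifies tw(G) ≤ 2. Conversely, {0, 5, 8} is a clique of size 3, and the vertices of any clique must share a bag in every tree decomposition; so some bag has ≥ 3 vertices and tw(G) ≥ 2. The upper and lower bounds meet at 2, so that is the treewidth.

Treewidth 2.
One optimal decomposition is:
Bags: B1 = {1, 6, 8}  B2 = {5, 6, 8}  B3 = {6, 7, 8}  B4 = {3, 5, 8}  B5 = {7, 8, 9}  B6 = {2, 6, 8}  B7 = {0, 5, 8}  B8 = {4, 8, 9}
Tree: B1–B2, B2–B3, B2–B4, B3–B5, B1–B6, B4–B7, B5–B8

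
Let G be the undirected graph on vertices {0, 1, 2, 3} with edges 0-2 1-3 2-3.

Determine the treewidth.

1

A width-1 tree decomposition is:
Bags: B1 = {1, 3}  B2 = {2, 3}  B3 = {0, 2}
Tree: B1–B2, B2–B3
Every bag has size at most 2, so the width is 2 − 1 = 1 and tw(G) ≤ 1. Since G has at least one edge (e.g. 1–3), it is not an edgeless graph, so tw(G) ≥ 1. Hence tw(G) = 1 exactly.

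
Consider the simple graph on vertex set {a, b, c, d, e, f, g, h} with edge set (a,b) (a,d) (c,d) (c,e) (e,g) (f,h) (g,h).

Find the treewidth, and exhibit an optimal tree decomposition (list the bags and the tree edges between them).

The largest bag has 2 vertices, giving width 1; this decomposition certifies tw(G) ≤ 1. Since G has at least one edge (e.g. f–h), it is not an edgeless graph, so tw(G) ≥ 1. Therefore the treewidth is 1.

Treewidth 1.
One optimal decomposition is:
Bags: B1 = {f, h}  B2 = {g, h}  B3 = {e, g}  B4 = {c, e}  B5 = {c, d}  B6 = {a, d}  B7 = {a, b}
Tree: B1–B2, B2–B3, B3–B4, B4–B5, B5–B6, B6–B7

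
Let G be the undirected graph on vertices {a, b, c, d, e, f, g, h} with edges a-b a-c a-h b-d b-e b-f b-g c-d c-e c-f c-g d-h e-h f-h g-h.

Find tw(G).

3

A width-3 tree decomposition is:
Bags: B1 = {a, b, c, h}  B2 = {b, c, d, h}  B3 = {b, c, g, h}  B4 = {b, c, f, h}  B5 = {b, c, e, h}
Tree: B1–B2, B2–B3, B3–B4, B4–B5
Each bag holds 4 vertices, so the decomposition has width 3, which upper-bounds the treewidth. For the lower bound: the 4 vertex sets {a,b}, {c,d}, {h}, {g} are disjoint, each induces a connected subgraph, and every pair is joined by at least one edge of G. Contracting each set to a single vertex therefore yields K_{4} as a minor, and since treewidth is minor-monotone, tw(G) ≥ tw(K_{4}) = 3. Therefore the treewidth is 3.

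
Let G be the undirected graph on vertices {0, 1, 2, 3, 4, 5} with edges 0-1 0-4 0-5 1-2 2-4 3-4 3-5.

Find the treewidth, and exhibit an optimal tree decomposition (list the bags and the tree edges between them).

Each bag holds 3 vertices, so the decomposition has width 2, which upper-bounds the treewidth. Since 2–1–0–4–2 is a cycle in G, G is not acyclic. Forests are exactly the graphs of treewidth ≤ 1, so tw(G) ≥ 2. Combining the bounds, tw(G) = 2.

Treewidth 2.
One such decomposition:
Bags: B1 = {1, 2, 4}  B2 = {0, 1, 4}  B3 = {0, 3, 4}  B4 = {0, 3, 5}
Tree: B1–B2, B2–B3, B3–B4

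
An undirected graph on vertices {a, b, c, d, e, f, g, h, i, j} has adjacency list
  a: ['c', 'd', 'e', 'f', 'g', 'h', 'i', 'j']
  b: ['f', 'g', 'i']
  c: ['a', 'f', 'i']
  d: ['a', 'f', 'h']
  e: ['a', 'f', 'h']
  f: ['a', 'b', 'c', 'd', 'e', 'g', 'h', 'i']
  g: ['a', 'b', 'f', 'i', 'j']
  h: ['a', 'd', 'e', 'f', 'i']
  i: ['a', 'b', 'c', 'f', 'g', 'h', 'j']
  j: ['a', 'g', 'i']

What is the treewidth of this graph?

3

A width-3 tree decomposition is:
Bags: B1 = {a, f, h, i}  B2 = {a, f, g, i}  B3 = {a, c, f, i}  B4 = {a, g, i, j}  B5 = {b, f, g, i}  B6 = {a, e, f, h}  B7 = {a, d, f, h}
Tree: B1–B2, B2–B3, B2–B4, B2–B5, B1–B6, B6–B7
Every bag has size at most 4, so the width is 4 − 1 = 3 and tw(G) ≤ 3. Conversely, {a, g, i, j} is a clique of size 4, and the vertices of any clique must share a bag in every tree decomposition; so some bag has ≥ 4 vertices and tw(G) ≥ 3. Therefore the treewidth is 3.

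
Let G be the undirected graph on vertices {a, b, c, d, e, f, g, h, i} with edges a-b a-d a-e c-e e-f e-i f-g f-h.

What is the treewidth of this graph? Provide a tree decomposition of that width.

Every bag has size at most 2, so the width is 2 − 1 = 1 and tw(G) ≤ 1. Since G has at least one edge (e.g. f–e), it is not an edgeless graph, so tw(G) ≥ 1. Combining the bounds, tw(G) = 1.

Treewidth 1.
One such decomposition:
Bags: B1 = {e, f}  B2 = {e, i}  B3 = {a, e}  B4 = {f, g}  B5 = {c, e}  B6 = {a, b}  B7 = {f, h}  B8 = {a, d}
Tree: B1–B2, B1–B3, B1–B4, B3–B5, B3–B6, B4–B7, B6–B8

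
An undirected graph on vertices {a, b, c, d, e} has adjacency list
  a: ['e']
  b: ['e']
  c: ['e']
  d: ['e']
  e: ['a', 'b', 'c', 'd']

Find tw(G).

1

A width-1 tree decomposition is:
Bags: B1 = {d, e}  B2 = {b, e}  B3 = {c, e}  B4 = {a, e}
Tree: B1–B2, B2–B3, B2–B4
Each bag holds 2 vertices, so the decomposition has width 1, which upper-bounds the treewidth. Any graph with an edge has treewidth ≥ 1, and G has the edge d–e. Therefore the treewidth is 1.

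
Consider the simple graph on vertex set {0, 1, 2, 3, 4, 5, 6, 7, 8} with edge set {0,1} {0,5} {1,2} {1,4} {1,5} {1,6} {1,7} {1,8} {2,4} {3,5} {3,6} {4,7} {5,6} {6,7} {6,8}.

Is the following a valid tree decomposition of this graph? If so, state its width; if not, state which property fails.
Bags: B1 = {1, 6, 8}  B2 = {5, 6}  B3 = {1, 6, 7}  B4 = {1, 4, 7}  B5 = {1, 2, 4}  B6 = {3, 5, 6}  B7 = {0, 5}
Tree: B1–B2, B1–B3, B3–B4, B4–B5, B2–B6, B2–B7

No — edge (1,5) lies in no bag.

A tree decomposition must satisfy three properties: every vertex lies in some bag; for every edge, both endpoints lie together in some bag; and for every vertex, the bags containing it form a connected subtree. Here edge (1,5) lies in no bag, so the decomposition is invalid.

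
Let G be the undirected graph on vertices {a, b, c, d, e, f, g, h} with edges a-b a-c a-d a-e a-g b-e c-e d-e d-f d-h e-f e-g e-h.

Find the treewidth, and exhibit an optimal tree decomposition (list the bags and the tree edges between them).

Treewidth 2.
Bags: B1 = {a, d, e}  B2 = {d, e, f}  B3 = {a, b, e}  B4 = {a, e, g}  B5 = {d, e, h}  B6 = {a, c, e}
Tree: B1–B2, B1–B3, B3–B4, B1–B5, B3–B6

Every bag has size at most 3, so the width is 3 − 1 = 2 and tw(G) ≤ 2. On the other hand G contains the 3-clique {a, d, e}. A clique must lie in a single bag of any decomposition, so no decomposition can have width below 2. The upper and lower bounds meet at 2, so that is the treewidth.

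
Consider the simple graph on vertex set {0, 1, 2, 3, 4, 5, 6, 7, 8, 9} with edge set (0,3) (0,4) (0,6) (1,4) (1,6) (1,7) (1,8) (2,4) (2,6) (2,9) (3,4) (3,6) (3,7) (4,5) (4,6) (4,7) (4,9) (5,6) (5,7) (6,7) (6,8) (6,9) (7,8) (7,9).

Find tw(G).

A width-3 tree decomposition is:
Bags: B1 = {4, 5, 6, 7}  B2 = {4, 6, 7, 9}  B3 = {3, 4, 6, 7}  B4 = {1, 4, 6, 7}  B5 = {0, 3, 4, 6}  B6 = {2, 4, 6, 9}  B7 = {1, 6, 7, 8}
Tree: B1–B2, B1–B3, B2–B4, B3–B5, B2–B6, B4–B7
Each bag holds 4 vertices, so the decomposition has width 3, which upper-bounds the treewidth. For the lower bound, the 4 vertices {1, 6, 7, 8} are pairwise adjacent, and any tree decomposition puts a clique entirely inside one bag — forcing width ≥ 3. Hence tw(G) = 3 exactly.

3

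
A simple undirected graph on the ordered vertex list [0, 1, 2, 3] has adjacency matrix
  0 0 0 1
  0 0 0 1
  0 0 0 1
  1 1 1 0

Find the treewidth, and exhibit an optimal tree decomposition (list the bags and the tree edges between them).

Treewidth 1.
One optimal decomposition is:
Bags: B1 = {1, 3}  B2 = {2, 3}  B3 = {0, 3}
Tree: B1–B2, B1–B3

Every bag has size at most 2, so the width is 2 − 1 = 1 and tw(G) ≤ 1. G has an edge, so its treewidth is at least 1. Therefore the treewidth is 1.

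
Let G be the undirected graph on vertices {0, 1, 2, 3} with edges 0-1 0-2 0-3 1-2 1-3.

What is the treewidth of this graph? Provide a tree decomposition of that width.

Treewidth 2.
Bags: B1 = {0, 1, 2}  B2 = {0, 1, 3}
Tree: B1–B2

Every bag has size at most 3, so the width is 3 − 1 = 2 and tw(G) ≤ 2. For the lower bound, the 3 vertices {0, 1, 2} are pairwise adjacent, and any tree decomposition puts a clique entirely inside one bag — forcing width ≥ 2. The upper and lower bounds meet at 2, so that is the treewidth.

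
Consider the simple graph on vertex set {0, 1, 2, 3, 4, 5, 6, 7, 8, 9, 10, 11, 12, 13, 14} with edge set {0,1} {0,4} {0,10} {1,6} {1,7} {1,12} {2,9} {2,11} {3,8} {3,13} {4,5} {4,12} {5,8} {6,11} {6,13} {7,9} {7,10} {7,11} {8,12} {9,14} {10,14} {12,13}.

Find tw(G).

A width-3 tree decomposition is:
Bags: B1 = {3, 4, 5, 8}  B2 = {3, 4, 8, 12}  B3 = {3, 4, 12, 13}  B4 = {0, 4, 12, 13}  B5 = {0, 1, 12, 13}  B6 = {0, 1, 6, 13}  B7 = {0, 1, 6, 10}  B8 = {1, 6, 7, 10}  B9 = {6, 7, 10, 11}  B10 = {7, 10, 11, 14}  B11 = {7, 9, 11, 14}  B12 = {2, 9, 11, 14}
Tree: B1–B2, B2–B3, B3–B4, B4–B5, B5–B6, B6–B7, B7–B8, B8–B9, B9–B10, B10–B11, B11–B12
Every bag has size at most 4, so the width is 4 − 1 = 3 and tw(G) ≤ 3. For the lower bound: the 4 vertex sets {3,5,8}, {4}, {12}, {0,1,6,13} are disjoint, each induces a connected subgraph, and every pair is joined by at least one edge of G. Contracting each set to a single vertex therefore yields K_{4} as a minor, and since treewidth is minor-monotone, tw(G) ≥ tw(K_{4}) = 3. Combining the bounds, tw(G) = 3.

3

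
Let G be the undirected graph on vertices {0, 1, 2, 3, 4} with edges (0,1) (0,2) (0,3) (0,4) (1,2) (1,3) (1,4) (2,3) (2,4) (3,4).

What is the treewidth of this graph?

A width-4 tree decomposition is:
Bags: B1 = {0, 1, 2, 3, 4}
Tree: (single bag)
With just one bag of size 5, the width is 5 − 1 = 4, so tw(G) ≤ 4. Conversely, {0, 1, 2, 3, 4} is a clique of size 5, and the vertices of any clique must share a bag in every tree decomposition; so some bag has ≥ 5 vertices and tw(G) ≥ 4. Combining the bounds, tw(G) = 4.

4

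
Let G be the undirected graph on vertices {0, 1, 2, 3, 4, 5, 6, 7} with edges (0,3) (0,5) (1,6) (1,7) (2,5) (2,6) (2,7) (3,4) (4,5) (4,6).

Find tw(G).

2

A width-2 tree decomposition is:
Bags: B1 = {1, 6, 7}  B2 = {2, 6, 7}  B3 = {2, 4, 6}  B4 = {2, 4, 5}  B5 = {3, 4, 5}  B6 = {0, 3, 5}
Tree: B1–B2, B2–B3, B3–B4, B4–B5, B5–B6
Every bag has size at most 3, so the width is 3 − 1 = 2 and tw(G) ≤ 2. The edges 1–7–2–6–1 form a cycle, so G is not a tree and its treewidth is at least 2. Hence tw(G) = 2 exactly.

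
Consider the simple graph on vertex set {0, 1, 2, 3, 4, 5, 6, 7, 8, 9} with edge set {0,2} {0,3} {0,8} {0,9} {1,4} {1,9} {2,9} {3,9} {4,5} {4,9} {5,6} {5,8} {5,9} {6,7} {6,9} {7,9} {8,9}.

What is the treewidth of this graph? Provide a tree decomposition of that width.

Every bag has size at most 3, so the width is 3 − 1 = 2 and tw(G) ≤ 2. Conversely, {0, 8, 9} is a clique of size 3, and the vertices of any clique must share a bag in every tree decomposition; so some bag has ≥ 3 vertices and tw(G) ≥ 2. Combining the bounds, tw(G) = 2.

Treewidth 2.
One such decomposition:
Bags: B1 = {0, 8, 9}  B2 = {5, 8, 9}  B3 = {0, 3, 9}  B4 = {5, 6, 9}  B5 = {4, 5, 9}  B6 = {1, 4, 9}  B7 = {0, 2, 9}  B8 = {6, 7, 9}
Tree: B1–B2, B1–B3, B2–B4, B4–B5, B5–B6, B3–B7, B4–B8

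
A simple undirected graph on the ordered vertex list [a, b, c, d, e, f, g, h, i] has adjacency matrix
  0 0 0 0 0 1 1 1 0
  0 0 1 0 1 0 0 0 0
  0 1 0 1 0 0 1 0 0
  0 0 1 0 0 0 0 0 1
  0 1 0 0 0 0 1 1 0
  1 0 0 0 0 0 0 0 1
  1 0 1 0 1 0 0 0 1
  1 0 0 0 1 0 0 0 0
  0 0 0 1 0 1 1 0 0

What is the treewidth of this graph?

A width-3 tree decomposition is:
Bags: B1 = {a, e, f, h}  B2 = {a, e, f, g}  B3 = {e, f, g, i}  B4 = {b, e, g, i}  B5 = {b, c, g, i}  B6 = {b, c, d, i}
Tree: B1–B2, B2–B3, B3–B4, B4–B5, B5–B6
Every bag has size at most 4, so the width is 4 − 1 = 3 and tw(G) ≤ 3. For the lower bound: the 4 vertex sets {a,f,h}, {e}, {g}, {b,c,d,i} are disjoint, each induces a connected subgraph, and every pair is joined by at least one edge of G. Contracting each set to a single vertex therefore yields K_{4} as a minor, and since treewidth is minor-monotone, tw(G) ≥ tw(K_{4}) = 3. Therefore the treewidth is 3.

3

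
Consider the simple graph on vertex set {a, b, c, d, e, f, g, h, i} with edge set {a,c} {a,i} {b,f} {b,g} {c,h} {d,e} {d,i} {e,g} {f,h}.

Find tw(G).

A width-2 tree decomposition is:
Bags: B1 = {a, c, h}  B2 = {a, h, i}  B3 = {d, h, i}  B4 = {d, e, h}  B5 = {e, g, h}  B6 = {b, g, h}  B7 = {b, f, h}
Tree: B1–B2, B2–B3, B3–B4, B4–B5, B5–B6, B6–B7
Each bag holds 3 vertices, so the decomposition has width 2, which upper-bounds the treewidth. Since h–c–a–i–d–e–g–b–f–h is a cycle in G, G is not acyclic. Forests are exactly the graphs of treewidth ≤ 1, so tw(G) ≥ 2. The upper and lower bounds meet at 2, so that is the treewidth.

2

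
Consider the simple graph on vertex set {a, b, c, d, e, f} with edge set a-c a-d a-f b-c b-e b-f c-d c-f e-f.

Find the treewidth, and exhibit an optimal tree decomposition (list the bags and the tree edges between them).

Treewidth 2.
Bags: B1 = {a, c, f}  B2 = {a, c, d}  B3 = {b, c, f}  B4 = {b, e, f}
Tree: B1–B2, B1–B3, B3–B4

Each bag holds 3 vertices, so the decomposition has width 2, which upper-bounds the treewidth. On the other hand G contains the 3-clique {b, e, f}. A clique must lie in a single bag of any decomposition, so no decomposition can have width below 2. Therefore the treewidth is 2.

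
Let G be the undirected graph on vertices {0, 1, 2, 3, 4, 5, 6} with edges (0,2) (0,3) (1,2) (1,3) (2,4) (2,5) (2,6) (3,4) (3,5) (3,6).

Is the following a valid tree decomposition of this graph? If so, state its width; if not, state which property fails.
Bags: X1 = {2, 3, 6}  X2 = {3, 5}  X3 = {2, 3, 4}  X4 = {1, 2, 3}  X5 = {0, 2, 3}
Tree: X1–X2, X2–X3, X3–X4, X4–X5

No — edge (2,5) lies in no bag.

A tree decomposition must satisfy three properties: every vertex lies in some bag; for every edge, both endpoints lie together in some bag; and for every vertex, the bags containing it form a connected subtree. Here edge (2,5) lies in no bag, so the decomposition is invalid.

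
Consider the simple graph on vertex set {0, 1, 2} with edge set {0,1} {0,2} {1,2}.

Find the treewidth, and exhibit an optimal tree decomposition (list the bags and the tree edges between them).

With just one bag of size 3, the width is 3 − 1 = 2, so tw(G) ≤ 2. For the lower bound, the 3 vertices {0, 1, 2} are pairwise adjacent, and any tree decomposition puts a clique entirely inside one bag — forcing width ≥ 2. Therefore the treewidth is 2.

Treewidth 2.
One such decomposition:
Bags: B1 = {0, 1, 2}
Tree: (single bag)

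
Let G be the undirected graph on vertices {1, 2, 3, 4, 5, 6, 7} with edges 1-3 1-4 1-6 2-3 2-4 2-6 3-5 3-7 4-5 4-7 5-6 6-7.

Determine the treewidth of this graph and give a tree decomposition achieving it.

Treewidth 3.
One such decomposition:
Bags: B1 = {3, 4, 6, 7}  B2 = {1, 3, 4, 6}  B3 = {3, 4, 5, 6}  B4 = {2, 3, 4, 6}
Tree: B1–B2, B2–B3, B3–B4

Every bag has size at most 4, so the width is 4 − 1 = 3 and tw(G) ≤ 3. For the lower bound: the 4 vertex sets {4,7}, {1,6}, {3}, {5} are disjoint, each induces a connected subgraph, and every pair is joined by at least one edge of G. Contracting each set to a single vertex therefore yields K_{4} as a minor, and since treewidth is minor-monotone, tw(G) ≥ tw(K_{4}) = 3. The upper and lower bounds meet at 3, so that is the treewidth.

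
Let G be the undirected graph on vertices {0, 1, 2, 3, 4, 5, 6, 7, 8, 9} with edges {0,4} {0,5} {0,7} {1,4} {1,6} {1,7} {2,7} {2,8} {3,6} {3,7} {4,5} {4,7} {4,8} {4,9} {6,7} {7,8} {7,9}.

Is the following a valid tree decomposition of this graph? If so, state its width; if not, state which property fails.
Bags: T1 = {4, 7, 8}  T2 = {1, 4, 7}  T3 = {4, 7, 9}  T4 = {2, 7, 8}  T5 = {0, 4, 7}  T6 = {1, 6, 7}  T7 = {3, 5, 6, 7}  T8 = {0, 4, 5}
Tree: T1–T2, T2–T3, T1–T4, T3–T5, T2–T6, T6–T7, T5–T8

No — bags containing vertex 5 are not connected in the tree.

A tree decomposition must satisfy three properties: every vertex lies in some bag; for every edge, both endpoints lie together in some bag; and for every vertex, the bags containing it form a connected subtree. Here bags containing vertex 5 are not connected in the tree, so the decomposition is invalid.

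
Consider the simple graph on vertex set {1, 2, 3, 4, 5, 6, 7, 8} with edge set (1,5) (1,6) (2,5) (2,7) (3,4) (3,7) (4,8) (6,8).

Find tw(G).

A width-2 tree decomposition is:
Bags: B1 = {4, 6, 8}  B2 = {1, 4, 6}  B3 = {1, 4, 5}  B4 = {2, 4, 5}  B5 = {2, 4, 7}  B6 = {3, 4, 7}
Tree: B1–B2, B2–B3, B3–B4, B4–B5, B5–B6
Each bag holds 3 vertices, so the decomposition has width 2, which upper-bounds the treewidth. For the lower bound, G contains the cycle 4–8–6–1–5–2–7–3–4, so G is not a forest; only forests have treewidth ≤ 1, hence tw(G) ≥ 2. Combining the bounds, tw(G) = 2.

2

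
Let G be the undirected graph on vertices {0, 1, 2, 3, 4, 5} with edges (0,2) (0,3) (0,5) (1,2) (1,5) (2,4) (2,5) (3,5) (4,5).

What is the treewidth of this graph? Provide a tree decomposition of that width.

Treewidth 2.
One optimal decomposition is:
Bags: B1 = {0, 2, 5}  B2 = {2, 4, 5}  B3 = {0, 3, 5}  B4 = {1, 2, 5}
Tree: B1–B2, B1–B3, B2–B4

Every bag has size at most 3, so the width is 3 − 1 = 2 and tw(G) ≤ 2. For the lower bound, the 3 vertices {0, 2, 5} are pairwise adjacent, and any tree decomposition puts a clique entirely inside one bag — forcing width ≥ 2. Therefore the treewidth is 2.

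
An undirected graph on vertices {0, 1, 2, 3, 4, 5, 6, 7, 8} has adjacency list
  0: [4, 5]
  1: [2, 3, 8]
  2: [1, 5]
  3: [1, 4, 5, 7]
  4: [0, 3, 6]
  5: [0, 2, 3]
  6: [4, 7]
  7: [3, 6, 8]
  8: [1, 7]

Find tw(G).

3

A width-3 tree decomposition is:
Bags: B1 = {1, 2, 7, 8}  B2 = {1, 2, 3, 7}  B3 = {2, 3, 5, 7}  B4 = {3, 5, 6, 7}  B5 = {3, 4, 5, 6}  B6 = {0, 4, 5, 6}
Tree: B1–B2, B2–B3, B3–B4, B4–B5, B5–B6
The largest bag has 4 vertices, giving width 3; this decomposition certifies tw(G) ≤ 3. For the lower bound: the 4 vertex sets {1,2,8}, {7}, {3}, {0,4,5,6} are disjoint, each induces a connected subgraph, and every pair is joined by at least one edge of G. Contracting each set to a single vertex therefore yields K_{4} as a minor, and since treewidth is minor-monotone, tw(G) ≥ tw(K_{4}) = 3. Therefore the treewidth is 3.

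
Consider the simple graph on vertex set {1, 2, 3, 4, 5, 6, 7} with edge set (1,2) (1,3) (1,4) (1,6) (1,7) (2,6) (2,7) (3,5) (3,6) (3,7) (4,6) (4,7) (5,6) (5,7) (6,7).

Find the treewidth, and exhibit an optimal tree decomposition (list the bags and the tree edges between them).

Treewidth 3.
One such decomposition:
Bags: B1 = {1, 2, 6, 7}  B2 = {1, 3, 6, 7}  B3 = {1, 4, 6, 7}  B4 = {3, 5, 6, 7}
Tree: B1–B2, B2–B3, B2–B4

Each bag holds 4 vertices, so the decomposition has width 3, which upper-bounds the treewidth. Conversely, {1, 2, 6, 7} is a clique of size 4, and the vertices of any clique must share a bag in every tree decomposition; so some bag has ≥ 4 vertices and tw(G) ≥ 3. Combining the bounds, tw(G) = 3.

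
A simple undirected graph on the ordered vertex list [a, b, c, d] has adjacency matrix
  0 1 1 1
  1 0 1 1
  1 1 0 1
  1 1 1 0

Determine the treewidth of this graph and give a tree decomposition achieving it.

A single bag containing all 4 vertices is trivially a valid decomposition of width 3. On the other hand G contains the 4-clique {a, b, c, d}. A clique must lie in a single bag of any decomposition, so no decomposition can have width below 3. Therefore the treewidth is 3.

Treewidth 3.
One optimal decomposition is:
Bags: B1 = {a, b, c, d}
Tree: (single bag)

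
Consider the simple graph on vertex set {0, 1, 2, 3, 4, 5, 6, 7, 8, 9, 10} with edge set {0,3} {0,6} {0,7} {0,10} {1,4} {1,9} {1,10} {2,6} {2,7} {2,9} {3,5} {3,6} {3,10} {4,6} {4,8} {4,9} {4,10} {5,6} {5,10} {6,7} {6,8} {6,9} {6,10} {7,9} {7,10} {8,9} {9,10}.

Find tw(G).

A width-3 tree decomposition is:
Bags: B1 = {1, 4, 9, 10}  B2 = {4, 6, 9, 10}  B3 = {4, 6, 8, 9}  B4 = {6, 7, 9, 10}  B5 = {0, 6, 7, 10}  B6 = {0, 3, 6, 10}  B7 = {2, 6, 7, 9}  B8 = {3, 5, 6, 10}
Tree: B1–B2, B2–B3, B2–B4, B4–B5, B5–B6, B4–B7, B6–B8
The largest bag has 4 vertices, giving width 3; this decomposition certifies tw(G) ≤ 3. On the other hand G contains the 4-clique {1, 4, 9, 10}. A clique must lie in a single bag of any decomposition, so no decomposition can have width below 3. The upper and lower bounds meet at 3, so that is the treewidth.

3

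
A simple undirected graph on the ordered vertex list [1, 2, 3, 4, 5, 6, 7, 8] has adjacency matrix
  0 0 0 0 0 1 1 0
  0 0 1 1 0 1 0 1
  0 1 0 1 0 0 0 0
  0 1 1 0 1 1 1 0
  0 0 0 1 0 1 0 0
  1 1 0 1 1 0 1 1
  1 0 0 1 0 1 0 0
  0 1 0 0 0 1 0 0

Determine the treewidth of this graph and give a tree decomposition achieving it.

Every bag has size at most 3, so the width is 3 − 1 = 2 and tw(G) ≤ 2. Conversely, {2, 3, 4} is a clique of size 3, and the vertices of any clique must share a bag in every tree decomposition; so some bag has ≥ 3 vertices and tw(G) ≥ 2. Therefore the treewidth is 2.

Treewidth 2.
One optimal decomposition is:
Bags: B1 = {2, 4, 6}  B2 = {2, 6, 8}  B3 = {4, 5, 6}  B4 = {4, 6, 7}  B5 = {1, 6, 7}  B6 = {2, 3, 4}
Tree: B1–B2, B1–B3, B1–B4, B4–B5, B1–B6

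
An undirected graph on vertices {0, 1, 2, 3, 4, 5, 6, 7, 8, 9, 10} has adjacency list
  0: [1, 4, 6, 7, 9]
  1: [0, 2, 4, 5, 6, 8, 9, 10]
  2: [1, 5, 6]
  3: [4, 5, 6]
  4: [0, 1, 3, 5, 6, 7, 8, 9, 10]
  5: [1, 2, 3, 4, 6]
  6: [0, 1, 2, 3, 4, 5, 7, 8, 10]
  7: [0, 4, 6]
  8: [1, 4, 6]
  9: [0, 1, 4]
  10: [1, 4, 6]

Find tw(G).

A width-3 tree decomposition is:
Bags: B1 = {1, 4, 5, 6}  B2 = {1, 4, 6, 8}  B3 = {0, 1, 4, 6}  B4 = {1, 4, 6, 10}  B5 = {0, 4, 6, 7}  B6 = {0, 1, 4, 9}  B7 = {3, 4, 5, 6}  B8 = {1, 2, 5, 6}
Tree: B1–B2, B1–B3, B1–B4, B3–B5, B3–B6, B1–B7, B1–B8
Every bag has size at most 4, so the width is 4 − 1 = 3 and tw(G) ≤ 3. For the lower bound, the 4 vertices {1, 2, 5, 6} are pairwise adjacent, and any tree decomposition puts a clique entirely inside one bag — forcing width ≥ 3. Hence tw(G) = 3 exactly.

3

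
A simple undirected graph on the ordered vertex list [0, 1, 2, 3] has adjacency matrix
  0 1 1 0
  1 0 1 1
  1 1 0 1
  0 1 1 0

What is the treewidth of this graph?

2

A width-2 tree decomposition is:
Bags: B1 = {0, 1, 2}  B2 = {1, 2, 3}
Tree: B1–B2
Each bag holds 3 vertices, so the decomposition has width 2, which upper-bounds the treewidth. On the other hand G contains the 3-clique {0, 1, 2}. A clique must lie in a single bag of any decomposition, so no decomposition can have width below 2. Combining the bounds, tw(G) = 2.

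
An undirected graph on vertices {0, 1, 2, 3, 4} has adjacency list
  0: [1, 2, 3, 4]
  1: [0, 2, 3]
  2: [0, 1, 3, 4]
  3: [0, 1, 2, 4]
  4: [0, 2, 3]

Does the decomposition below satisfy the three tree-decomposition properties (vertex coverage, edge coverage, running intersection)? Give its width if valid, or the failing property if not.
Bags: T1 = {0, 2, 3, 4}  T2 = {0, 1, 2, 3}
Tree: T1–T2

Every vertex of G appears in some bag (union = {0, 1, 2, 3, 4}); every edge is covered by a bag; and for each vertex v the set of bags containing v is connected in the bag tree. The decomposition is therefore valid. The largest bag has 4 vertices, so the width is 3.

Yes; width 3.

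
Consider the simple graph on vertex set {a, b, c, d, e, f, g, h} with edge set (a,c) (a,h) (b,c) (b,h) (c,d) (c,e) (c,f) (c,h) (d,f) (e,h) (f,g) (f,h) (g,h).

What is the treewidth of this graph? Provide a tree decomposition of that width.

Treewidth 2.
One such decomposition:
Bags: B1 = {f, g, h}  B2 = {c, f, h}  B3 = {a, c, h}  B4 = {c, d, f}  B5 = {c, e, h}  B6 = {b, c, h}
Tree: B1–B2, B2–B3, B2–B4, B3–B5, B3–B6

Every bag has size at most 3, so the width is 3 − 1 = 2 and tw(G) ≤ 2. For the lower bound, the 3 vertices {c, d, f} are pairwise adjacent, and any tree decomposition puts a clique entirely inside one bag — forcing width ≥ 2. Combining the bounds, tw(G) = 2.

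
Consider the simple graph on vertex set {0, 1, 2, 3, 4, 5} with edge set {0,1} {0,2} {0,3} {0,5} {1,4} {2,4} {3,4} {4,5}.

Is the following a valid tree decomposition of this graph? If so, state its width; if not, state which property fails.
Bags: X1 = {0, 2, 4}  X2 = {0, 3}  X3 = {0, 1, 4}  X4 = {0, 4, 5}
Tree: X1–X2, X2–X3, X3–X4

No — edge (4,3) lies in no bag.

A tree decomposition must satisfy three properties: every vertex lies in some bag; for every edge, both endpoints lie together in some bag; and for every vertex, the bags containing it form a connected subtree. Here edge (4,3) lies in no bag, so the decomposition is invalid.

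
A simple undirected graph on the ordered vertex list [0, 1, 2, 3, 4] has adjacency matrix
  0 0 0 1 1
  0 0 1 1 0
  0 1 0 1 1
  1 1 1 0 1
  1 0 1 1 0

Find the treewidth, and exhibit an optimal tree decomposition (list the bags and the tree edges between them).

Treewidth 2.
Bags: B1 = {2, 3, 4}  B2 = {1, 2, 3}  B3 = {0, 3, 4}
Tree: B1–B2, B1–B3

Each bag holds 3 vertices, so the decomposition has width 2, which upper-bounds the treewidth. For the lower bound, the 3 vertices {0, 3, 4} are pairwise adjacent, and any tree decomposition puts a clique entirely inside one bag — forcing width ≥ 2. The upper and lower bounds meet at 2, so that is the treewidth.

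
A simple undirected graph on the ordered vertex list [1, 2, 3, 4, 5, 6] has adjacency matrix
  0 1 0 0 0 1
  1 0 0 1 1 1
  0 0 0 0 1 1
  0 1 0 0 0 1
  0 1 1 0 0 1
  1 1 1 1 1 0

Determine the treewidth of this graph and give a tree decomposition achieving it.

Treewidth 2.
Bags: B1 = {2, 5, 6}  B2 = {1, 2, 6}  B3 = {2, 4, 6}  B4 = {3, 5, 6}
Tree: B1–B2, B2–B3, B1–B4

The largest bag has 3 vertices, giving width 2; this decomposition certifies tw(G) ≤ 2. On the other hand G contains the 3-clique {1, 2, 6}. A clique must lie in a single bag of any decomposition, so no decomposition can have width below 2. Therefore the treewidth is 2.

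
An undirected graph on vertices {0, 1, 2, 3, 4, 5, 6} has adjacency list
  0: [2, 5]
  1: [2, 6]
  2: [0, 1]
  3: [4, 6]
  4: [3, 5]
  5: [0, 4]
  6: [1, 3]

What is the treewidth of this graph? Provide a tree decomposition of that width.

Each bag holds 3 vertices, so the decomposition has width 2, which upper-bounds the treewidth. The edges 6–1–2–0–5–4–3–6 form a cycle, so G is not a tree and its treewidth is at least 2. Combining the bounds, tw(G) = 2.

Treewidth 2.
One optimal decomposition is:
Bags: B1 = {1, 2, 6}  B2 = {0, 2, 6}  B3 = {0, 5, 6}  B4 = {4, 5, 6}  B5 = {3, 4, 6}
Tree: B1–B2, B2–B3, B3–B4, B4–B5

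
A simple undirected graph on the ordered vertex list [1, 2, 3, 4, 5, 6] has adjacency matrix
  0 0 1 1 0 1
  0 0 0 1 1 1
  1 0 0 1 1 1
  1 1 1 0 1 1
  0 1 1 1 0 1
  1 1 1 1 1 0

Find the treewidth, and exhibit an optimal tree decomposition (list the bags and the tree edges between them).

Every bag has size at most 4, so the width is 4 − 1 = 3 and tw(G) ≤ 3. On the other hand G contains the 4-clique {2, 4, 5, 6}. A clique must lie in a single bag of any decomposition, so no decomposition can have width below 3. Combining the bounds, tw(G) = 3.

Treewidth 3.
One such decomposition:
Bags: B1 = {1, 3, 4, 6}  B2 = {3, 4, 5, 6}  B3 = {2, 4, 5, 6}
Tree: B1–B2, B2–B3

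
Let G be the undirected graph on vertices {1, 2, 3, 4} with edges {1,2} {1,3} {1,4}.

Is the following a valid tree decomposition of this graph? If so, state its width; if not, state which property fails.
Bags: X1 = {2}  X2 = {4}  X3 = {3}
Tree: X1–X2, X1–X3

No — vertex 1 appears in no bag.

A tree decomposition must satisfy three properties: every vertex lies in some bag; for every edge, both endpoints lie together in some bag; and for every vertex, the bags containing it form a connected subtree. Here vertex 1 appears in no bag, so the decomposition is invalid.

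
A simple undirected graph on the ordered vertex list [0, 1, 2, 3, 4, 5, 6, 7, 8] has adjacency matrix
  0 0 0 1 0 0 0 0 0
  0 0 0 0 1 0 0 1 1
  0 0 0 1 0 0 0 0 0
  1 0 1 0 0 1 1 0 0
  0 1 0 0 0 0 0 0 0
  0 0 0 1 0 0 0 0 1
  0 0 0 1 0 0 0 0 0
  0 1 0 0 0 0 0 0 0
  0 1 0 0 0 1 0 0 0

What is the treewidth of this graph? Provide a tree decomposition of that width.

Treewidth 1.
One optimal decomposition is:
Bags: B1 = {1, 8}  B2 = {5, 8}  B3 = {3, 5}  B4 = {3, 6}  B5 = {2, 3}  B6 = {1, 4}  B7 = {1, 7}  B8 = {0, 3}
Tree: B1–B2, B2–B3, B3–B4, B3–B5, B1–B6, B6–B7, B4–B8

The largest bag has 2 vertices, giving width 1; this decomposition certifies tw(G) ≤ 1. Any graph with an edge has treewidth ≥ 1, and G has the edge 1–8. Combining the bounds, tw(G) = 1.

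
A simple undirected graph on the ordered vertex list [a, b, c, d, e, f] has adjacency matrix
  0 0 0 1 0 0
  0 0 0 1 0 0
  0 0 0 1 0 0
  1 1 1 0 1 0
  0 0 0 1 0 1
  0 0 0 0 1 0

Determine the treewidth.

A width-1 tree decomposition is:
Bags: B1 = {c, d}  B2 = {a, d}  B3 = {d, e}  B4 = {b, d}  B5 = {e, f}
Tree: B1–B2, B2–B3, B1–B4, B3–B5
Each bag holds 2 vertices, so the decomposition has width 1, which upper-bounds the treewidth. Any graph with an edge has treewidth ≥ 1, and G has the edge d–c. Combining the bounds, tw(G) = 1.

1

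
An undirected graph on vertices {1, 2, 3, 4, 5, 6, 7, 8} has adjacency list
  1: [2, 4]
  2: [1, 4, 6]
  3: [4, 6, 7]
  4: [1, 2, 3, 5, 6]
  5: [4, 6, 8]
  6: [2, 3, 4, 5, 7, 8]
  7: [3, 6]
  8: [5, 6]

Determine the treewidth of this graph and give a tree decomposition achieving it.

Each bag holds 3 vertices, so the decomposition has width 2, which upper-bounds the treewidth. Conversely, {1, 2, 4} is a clique of size 3, and the vertices of any clique must share a bag in every tree decomposition; so some bag has ≥ 3 vertices and tw(G) ≥ 2. Hence tw(G) = 2 exactly.

Treewidth 2.
One such decomposition:
Bags: B1 = {4, 5, 6}  B2 = {2, 4, 6}  B3 = {1, 2, 4}  B4 = {3, 4, 6}  B5 = {3, 6, 7}  B6 = {5, 6, 8}
Tree: B1–B2, B2–B3, B2–B4, B4–B5, B1–B6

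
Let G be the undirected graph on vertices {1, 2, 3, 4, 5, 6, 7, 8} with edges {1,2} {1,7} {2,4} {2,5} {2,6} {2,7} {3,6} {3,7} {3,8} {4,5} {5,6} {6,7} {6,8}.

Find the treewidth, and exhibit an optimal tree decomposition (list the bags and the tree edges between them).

The largest bag has 3 vertices, giving width 2; this decomposition certifies tw(G) ≤ 2. Conversely, {3, 6, 8} is a clique of size 3, and the vertices of any clique must share a bag in every tree decomposition; so some bag has ≥ 3 vertices and tw(G) ≥ 2. The upper and lower bounds meet at 2, so that is the treewidth.

Treewidth 2.
One such decomposition:
Bags: B1 = {2, 5, 6}  B2 = {2, 6, 7}  B3 = {3, 6, 7}  B4 = {1, 2, 7}  B5 = {3, 6, 8}  B6 = {2, 4, 5}
Tree: B1–B2, B2–B3, B2–B4, B3–B5, B1–B6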